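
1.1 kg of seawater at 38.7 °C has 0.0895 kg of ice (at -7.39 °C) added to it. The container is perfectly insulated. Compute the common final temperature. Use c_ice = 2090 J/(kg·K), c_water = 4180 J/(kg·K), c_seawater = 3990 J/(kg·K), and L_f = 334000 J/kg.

Taking heat into each body as positive, Σ m c ΔT = 0:
warm ice to 0 °C: 0.0895×2090×(0 − (-7.39)) = 1382.3
  latent heat to melt: 0.0895×334000 = 29893
  meltwater 0→T: 0.0895×4180×T = 374.11 T
  seawater: 4389(T − 38.7)
4763.1 T = 169854 − 31275 = 138579
T ≈ 29.09 °C. Since T > 0 °C, the all-ice-melts assumption holds.

T_f ≈ 29.1 °C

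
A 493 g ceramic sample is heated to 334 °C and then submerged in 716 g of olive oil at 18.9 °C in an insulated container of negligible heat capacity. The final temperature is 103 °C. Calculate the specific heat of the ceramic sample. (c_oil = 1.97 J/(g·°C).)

c ≈ 1.04 J/(g·°C)

Heat lost by the ceramic sample = heat gained by the oil:
493·c·(334 − 103) = 716·1.97·(103 − 18.9)
113883 c = 118625  ⇒  c ≈ 1.042 J/(g·°C)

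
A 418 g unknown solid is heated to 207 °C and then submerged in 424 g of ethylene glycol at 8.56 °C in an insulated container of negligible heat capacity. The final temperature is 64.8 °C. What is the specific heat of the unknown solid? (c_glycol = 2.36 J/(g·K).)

c ≈ 0.947 J/(g·K)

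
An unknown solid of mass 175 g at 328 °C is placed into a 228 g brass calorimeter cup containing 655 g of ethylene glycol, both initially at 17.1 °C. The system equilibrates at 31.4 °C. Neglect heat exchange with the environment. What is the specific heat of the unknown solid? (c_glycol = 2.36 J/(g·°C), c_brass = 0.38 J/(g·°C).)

Conservation of energy gives ΣQ = 0:
175×c×(31.4 − 328) + 655×2.36×(31.4 − 17.1) + 228×0.38×(31.4 − 17.1) = 0
-51905 c = -23344
c = -23344/-51905 ≈ 0.4497 J/(g·°C)

c ≈ 0.45 J/(g·°C)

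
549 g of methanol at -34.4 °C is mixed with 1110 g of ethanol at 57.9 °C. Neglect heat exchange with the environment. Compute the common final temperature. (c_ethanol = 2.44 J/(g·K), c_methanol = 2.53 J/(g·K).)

T_f ≈ 26.6 °C

With ΣQ=0 the equilibrium temperature is the m·c-weighted mean:
T_f = (2708.4×57.9 + 1389×(-34.4)) / (2708.4 + 1389)
    = 109036 / 4097.4 ≈ 26.61 °C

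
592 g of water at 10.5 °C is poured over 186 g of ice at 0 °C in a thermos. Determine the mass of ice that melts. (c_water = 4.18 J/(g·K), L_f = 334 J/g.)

Cooling the water to 0 °C releases 592·4.18·10.5 = 25983 J.
Melting all 186 g of ice would need 186·334 = 62124 J.
That's not enough to melt it all — equilibrium is at 0 °C with ice remaining.
m_melted·334 = 25983  ⇒  m_melted ≈ 77.79 g.

m_melted ≈ 77.8 g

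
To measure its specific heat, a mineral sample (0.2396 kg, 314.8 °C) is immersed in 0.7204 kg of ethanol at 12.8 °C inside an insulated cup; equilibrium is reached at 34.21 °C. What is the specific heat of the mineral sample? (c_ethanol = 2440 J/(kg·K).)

c ≈ 560 J/(kg·K)

m_s c (T_s − T_f) = m_ethanol c_ethanol (T_f − T_0):
0.2396·c·(314.8 − 34.21) = 0.7204·2440·(34.21 − 12.8)
67.23 c = 37634  ⇒  c ≈ 559.8 J/(kg·K)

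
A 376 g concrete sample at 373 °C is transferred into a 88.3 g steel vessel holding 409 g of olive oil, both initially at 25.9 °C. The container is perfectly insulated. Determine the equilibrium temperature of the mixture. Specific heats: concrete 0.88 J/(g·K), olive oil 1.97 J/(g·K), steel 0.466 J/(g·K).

T_f ≈ 123.4 °C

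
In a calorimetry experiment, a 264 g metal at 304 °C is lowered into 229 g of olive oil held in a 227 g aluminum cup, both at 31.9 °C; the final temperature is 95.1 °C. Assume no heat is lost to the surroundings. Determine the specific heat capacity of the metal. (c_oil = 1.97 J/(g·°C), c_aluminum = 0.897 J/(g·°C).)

Net heat exchanged in the isolated system is zero:
264×c×(95.1 − 304) + 229×1.97×(95.1 − 31.9) + 227×0.897×(95.1 − 31.9) = 0
-55150 c = -41380
c = -41380/-55150 ≈ 0.7503 J/(g·°C)

c ≈ 0.75 J/(g·°C)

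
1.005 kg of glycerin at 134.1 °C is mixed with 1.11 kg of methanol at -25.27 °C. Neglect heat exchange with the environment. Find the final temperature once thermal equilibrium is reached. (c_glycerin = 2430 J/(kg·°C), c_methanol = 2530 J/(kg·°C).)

T_f ≈ 48.9 °C

|Q_glycerin| = |Q_methanol|:
1.005*2430*(134.1 − T) = 1.11*2530*(T − (-25.27))
2442.1(134.1 − T) = 2808.3(T − (-25.27))
5250.4 T = 256527  ⇒  T ≈ 48.86 °C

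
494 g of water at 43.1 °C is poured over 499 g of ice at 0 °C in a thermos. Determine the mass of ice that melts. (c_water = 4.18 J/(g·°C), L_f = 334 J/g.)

m_melted ≈ 266 g

Water can give up m c ΔT = 494·4.18·43.1 = 88998 J before reaching 0 °C.
Fully melting the ice requires m_ice L_f = 499·334 = 166666 J.
88998 J < 166666 J, so only part of the ice melts and the system sits at 0 °C.
m_melt = 88998 / L_f = 266.5 g.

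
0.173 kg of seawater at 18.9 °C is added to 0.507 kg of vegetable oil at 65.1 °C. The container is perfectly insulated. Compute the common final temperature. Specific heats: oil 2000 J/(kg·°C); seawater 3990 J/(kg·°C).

T_f ≈ 46.4 °C

T_f = Σ m_i c_i T_i / Σ m_i c_i:
T_f = (1014*65.1 + 690.27*18.9) / (1014 + 690.27)
    = 79058 / 1704.3 ≈ 46.39 °C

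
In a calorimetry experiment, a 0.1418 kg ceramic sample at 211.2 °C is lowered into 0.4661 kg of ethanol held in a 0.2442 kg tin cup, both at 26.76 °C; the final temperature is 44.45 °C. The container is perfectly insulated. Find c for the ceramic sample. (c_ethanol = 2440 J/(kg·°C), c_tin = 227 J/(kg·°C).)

c ≈ 892 J/(kg·°C)

Energy conservation, ΣQ = 0:
0.1418·c·(44.45 − 211.2) + 0.4661·2440·(44.45 − 26.76) + 0.2442·227·(44.45 − 26.76) = 0
-23.65 c = -21099
c = -21099/-23.65 ≈ 892.3 J/(kg·°C)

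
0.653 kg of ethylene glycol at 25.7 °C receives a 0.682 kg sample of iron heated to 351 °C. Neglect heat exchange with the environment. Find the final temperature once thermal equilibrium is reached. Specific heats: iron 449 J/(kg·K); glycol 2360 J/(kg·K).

T_f ≈ 79.6 °C

Set heat shed by the hot body equal to heat absorbed by the cold body:
0.682*449*(351 − T) = 0.653*2360*(T − 25.7)
306.22(351 − T) = 1541.1(T − 25.7)
1847.3 T = 147088  ⇒  T ≈ 79.62 °C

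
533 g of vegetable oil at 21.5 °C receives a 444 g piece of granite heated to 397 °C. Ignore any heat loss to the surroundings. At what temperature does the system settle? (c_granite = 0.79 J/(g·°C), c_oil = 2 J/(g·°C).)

T_f ≈ 114.5 °C

T_f is the heat-capacity-weighted average of the initial temperatures:
T_f = (350.76*397 + 1066*21.5) / (350.76 + 1066)
    = 162171 / 1416.8 ≈ 114.47 °C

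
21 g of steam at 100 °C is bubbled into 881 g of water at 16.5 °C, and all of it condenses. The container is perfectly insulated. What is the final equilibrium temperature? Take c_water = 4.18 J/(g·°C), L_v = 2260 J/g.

T_f ≈ 31.0 °C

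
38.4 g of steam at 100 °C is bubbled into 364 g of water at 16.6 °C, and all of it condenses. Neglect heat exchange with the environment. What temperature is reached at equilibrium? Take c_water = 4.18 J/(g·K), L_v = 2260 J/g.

T_f ≈ 76.2 °C

Conservation of energy gives ΣQ = 0:
steam→water at 100 °C releases m L_v = 38.4×2260 = 86784
  condensed water 100 °C→T: 160.51(T − 100)
  water warms: 364×4.18×(T − 16.6) = 1521.5(T − 16.6)
1682 T = 86784 + 16051 + 25257 = 128092
T ≈ 76.15 °C — below 100 °C, confirming all the steam condensed.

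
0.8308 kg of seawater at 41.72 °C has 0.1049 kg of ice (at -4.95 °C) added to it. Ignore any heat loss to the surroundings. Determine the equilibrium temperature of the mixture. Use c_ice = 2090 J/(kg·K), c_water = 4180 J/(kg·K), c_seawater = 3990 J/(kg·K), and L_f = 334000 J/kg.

Heat gained plus heat lost sum to zero:
warm ice to 0 °C: 0.1049×2090×(0 − (-4.95)) = 1085.2
  latent heat to melt: 0.1049×334000 = 35037
  warm the meltwater: 438.48 T
  seawater cools: 0.8308×3990×(T − 41.72) = 3314.9(T − 41.72)
3753.4 T = 138297 − 36122 = 102175
T ≈ 27.22 °C — above 0 °C, consistent with complete melting.

T_f ≈ 27.2 °C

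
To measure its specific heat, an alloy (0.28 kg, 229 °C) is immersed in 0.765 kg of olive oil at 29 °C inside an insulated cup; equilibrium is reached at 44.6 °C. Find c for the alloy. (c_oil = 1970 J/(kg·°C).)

Taking heat into each body as positive, Σ m c ΔT = 0:
0.28·c·(44.6 − 229) + 0.765·1970·(44.6 − 29) = 0
-51.63 c = -23510
c = -23510/-51.63 ≈ 455.3 J/(kg·°C)

c ≈ 455 J/(kg·°C)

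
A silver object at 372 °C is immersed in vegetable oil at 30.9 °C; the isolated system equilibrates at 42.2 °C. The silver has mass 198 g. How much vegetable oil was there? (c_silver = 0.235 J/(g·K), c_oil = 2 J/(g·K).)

m ≈ 679 g

Heat lost by the silver = heat gained by the oil:
198·0.235·(372 − 42.2) = m·2·(42.2 − 30.9)
22.6 m = 15346  ⇒  m ≈ 679 g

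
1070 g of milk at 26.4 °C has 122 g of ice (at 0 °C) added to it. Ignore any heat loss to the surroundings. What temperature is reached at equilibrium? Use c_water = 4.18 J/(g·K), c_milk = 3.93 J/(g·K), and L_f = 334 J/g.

T_f ≈ 14.9 °C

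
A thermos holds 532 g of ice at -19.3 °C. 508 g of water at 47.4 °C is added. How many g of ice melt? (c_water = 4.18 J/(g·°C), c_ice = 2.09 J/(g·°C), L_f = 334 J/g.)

Water can give up m c ΔT = 508·4.18·47.4 = 100651 J before reaching 0 °C.
Warming the ice to 0 °C takes 532·2.09·19.3 = 21459 J, leaving 79192 J for melting.
Melting all 532 g of ice would need 532·334 = 177688 J.
79192 J < 177688 J, so only part of the ice melts and the system sits at 0 °C.
Mass melted = 79192/334 ≈ 237.1 g.

m_melted ≈ 237 g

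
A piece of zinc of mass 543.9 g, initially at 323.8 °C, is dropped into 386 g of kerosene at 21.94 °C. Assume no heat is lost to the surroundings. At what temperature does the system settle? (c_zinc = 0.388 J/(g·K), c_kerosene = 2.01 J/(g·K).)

T_f ≈ 86.5 °C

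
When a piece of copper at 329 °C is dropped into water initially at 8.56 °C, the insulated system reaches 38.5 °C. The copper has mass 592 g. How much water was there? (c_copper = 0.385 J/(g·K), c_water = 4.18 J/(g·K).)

m ≈ 529 g

Heat gained plus heat lost sum to zero:
592×0.385×(38.5 − 329) + m×4.18×(38.5 − 8.56) = 0
125.15 m = 66211
m = 66211/125.15 ≈ 529.1 g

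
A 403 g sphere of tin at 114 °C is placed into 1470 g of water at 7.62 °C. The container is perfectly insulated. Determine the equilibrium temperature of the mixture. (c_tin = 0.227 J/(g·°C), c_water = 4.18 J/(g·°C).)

T_f ≈ 9.2 °C

Energy conservation, ΣQ = 0:
403×0.227×(T − 114) + 1470×4.18×(T − 7.62) = 0
91.48(T − 114) + 6144.6(T − 7.62) = 0
(91.48 + 6144.6) T = 91.48×114 + 6144.6×7.62
T = 57251 / 6236.1 = 9.18 °C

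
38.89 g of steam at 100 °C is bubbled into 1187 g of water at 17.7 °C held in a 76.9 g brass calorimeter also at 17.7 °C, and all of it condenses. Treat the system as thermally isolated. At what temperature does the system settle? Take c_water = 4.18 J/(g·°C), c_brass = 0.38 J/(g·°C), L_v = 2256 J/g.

T_f ≈ 37.3 °C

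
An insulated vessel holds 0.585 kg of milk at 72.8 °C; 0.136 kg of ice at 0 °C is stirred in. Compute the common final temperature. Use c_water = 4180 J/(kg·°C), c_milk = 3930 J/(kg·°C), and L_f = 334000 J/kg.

Conservation of energy gives ΣQ = 0:
fusion: m_ice L_f = 0.136·334000 = 45424
  warm the meltwater: 568.48 T
  milk: 2299(T − 72.8)
2867.5 T = 167371 − 45424 = 121947
T ≈ 42.53 °C. Since T > 0 °C, the all-ice-melts assumption holds.

T_f ≈ 42.5 °C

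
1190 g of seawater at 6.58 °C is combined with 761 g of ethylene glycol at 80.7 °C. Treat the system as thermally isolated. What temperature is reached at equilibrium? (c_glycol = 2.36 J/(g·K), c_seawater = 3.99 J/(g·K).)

Net heat exchanged in the isolated system is zero:
761·2.36·(T − 80.7) + 1190·3.99·(T − 6.58) = 0
(1796 + 4748.1) T = 1796·80.7 + 4748.1·6.58
T ≈ 26.92 °C

T_f ≈ 26.9 °C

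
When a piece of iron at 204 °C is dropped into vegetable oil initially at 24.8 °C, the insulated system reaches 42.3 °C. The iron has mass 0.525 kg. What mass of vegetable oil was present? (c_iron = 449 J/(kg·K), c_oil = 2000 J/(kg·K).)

m ≈ 1.09 kg

Taking heat into each body as positive, Σ m c ΔT = 0:
0.525×449×(42.3 − 204) + m×2000×(42.3 − 24.8) = 0
35000 m = 38117
m = 38117/35000 ≈ 1.089 kg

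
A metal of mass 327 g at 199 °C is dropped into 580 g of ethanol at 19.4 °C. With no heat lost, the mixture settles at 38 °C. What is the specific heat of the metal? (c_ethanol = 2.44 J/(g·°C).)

c ≈ 0.5 J/(g·°C)

Heat lost by the metal = heat gained by the ethanol:
327×c×(199 − 38) = 580×2.44×(38 − 19.4)
52647 c = 26323  ⇒  c ≈ 0.5 J/(g·°C)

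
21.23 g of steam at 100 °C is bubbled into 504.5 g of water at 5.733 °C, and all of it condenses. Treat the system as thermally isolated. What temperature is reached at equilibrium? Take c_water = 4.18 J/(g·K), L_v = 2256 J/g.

T_f ≈ 31.3 °C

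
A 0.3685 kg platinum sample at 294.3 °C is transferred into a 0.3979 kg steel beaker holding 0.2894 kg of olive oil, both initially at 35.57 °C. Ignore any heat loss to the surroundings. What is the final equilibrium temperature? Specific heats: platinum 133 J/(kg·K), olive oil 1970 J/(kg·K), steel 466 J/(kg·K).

T_f ≈ 51.3 °C

Setting the total heat transfer to zero:
0.3685*133*(T − 294.3) + 0.2894*1970*(T − 35.57) + 0.3979*466*(T − 35.57) = 0
804.55 T = 41298
T = 41298/804.55 ≈ 51.33 °C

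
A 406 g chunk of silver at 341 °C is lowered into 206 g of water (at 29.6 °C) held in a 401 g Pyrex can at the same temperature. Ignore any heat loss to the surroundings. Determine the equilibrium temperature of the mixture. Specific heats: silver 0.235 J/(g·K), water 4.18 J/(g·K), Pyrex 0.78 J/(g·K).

Let T be the final temperature. ΣQ_i = 0:
406·0.235·(T − 341) + 206·4.18·(T − 29.6) + 401·0.78·(T − 29.6) = 0
95.41(T − 341) + 861.08(T − 29.6) + 312.78(T − 29.6) = 0
(95.41 + 861.08 + 312.78) T = 95.41·341 + 861.08·29.6 + 312.78·29.6
T = 67281/1269.3 ≈ 53.01 °C

T_f ≈ 53.0 °C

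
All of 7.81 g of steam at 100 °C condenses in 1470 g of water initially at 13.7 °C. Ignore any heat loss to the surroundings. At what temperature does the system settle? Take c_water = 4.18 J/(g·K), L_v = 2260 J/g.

Setting the total heat transfer to zero:
latent heat released on condensation: 7.81×2260 = 17651
  condensed water 100 °C→T: 32.65(T − 100)
  original water: 6144.6(T − 13.7)
6177.2 T = 17651 + 3264.6 + 84181 = 105096
T ≈ 17.01 °C (< 100 °C, so full condensation is consistent).

T_f ≈ 17.0 °C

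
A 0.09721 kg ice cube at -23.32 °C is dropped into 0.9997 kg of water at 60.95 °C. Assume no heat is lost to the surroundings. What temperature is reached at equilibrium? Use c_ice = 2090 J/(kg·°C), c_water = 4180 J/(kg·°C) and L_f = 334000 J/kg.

T_f ≈ 47.4 °C

Conservation of energy gives ΣQ = 0:
ice -23.32→0 °C: 0.09721×2090×23.32 = 4737.9
  melt ice: 0.09721×334000 = 32468
  meltwater 0→T: 0.09721×4180×T = 406.34 T
  water cools: 0.9997×4180×(T − 60.95) = 4178.7(T − 60.95)
4585.1 T = 254695 − 37206 = 217489
T ≈ 47.43 °C — above 0 °C, consistent with complete melting.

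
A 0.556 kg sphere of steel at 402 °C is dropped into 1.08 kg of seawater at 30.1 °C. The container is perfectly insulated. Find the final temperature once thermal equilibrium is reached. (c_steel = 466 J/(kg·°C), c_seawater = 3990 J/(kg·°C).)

T_f = Σ m_i c_i T_i / Σ m_i c_i:
T_f = (259.1×402 + 4309.2×30.1) / (259.1 + 4309.2)
    = 233864 / 4568.3 ≈ 51.19 °C

T_f ≈ 51.2 °C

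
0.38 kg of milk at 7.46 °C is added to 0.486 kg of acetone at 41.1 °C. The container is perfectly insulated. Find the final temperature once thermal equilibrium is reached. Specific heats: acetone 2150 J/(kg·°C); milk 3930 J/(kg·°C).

Let T be the final temperature. ΣQ_i = 0:
0.486*2150*(T − 41.1) + 0.38*3930*(T − 7.46) = 0
1044.9(T − 41.1) + 1493.4(T − 7.46) = 0
(1044.9 + 1493.4) T = 1044.9*41.1 + 1493.4*7.46
T = 54086 / 2538.3 = 21.3 °C

T_f ≈ 21.3 °C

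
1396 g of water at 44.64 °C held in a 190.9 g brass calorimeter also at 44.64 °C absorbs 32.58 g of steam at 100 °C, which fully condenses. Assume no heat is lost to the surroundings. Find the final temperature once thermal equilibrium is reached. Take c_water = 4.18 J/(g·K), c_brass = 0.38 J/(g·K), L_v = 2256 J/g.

T_f ≈ 58.0 °C

Energy conservation, ΣQ = 0:
steam→water at 100 °C releases m L_v = 32.58·2256 = 73500
  condensate cools 100→T: 32.58·4.18·(T − 100) = 136.18(T − 100)
  original water: 5835.3(T − 44.64)
  brass cup: 190.9·0.38·(T − 44.64) = 72.54(T − 44.64)
6044 T = 73500 + 13618 + 263725 = 350844
T ≈ 58.05 °C, under the boiling point, so the assumption holds.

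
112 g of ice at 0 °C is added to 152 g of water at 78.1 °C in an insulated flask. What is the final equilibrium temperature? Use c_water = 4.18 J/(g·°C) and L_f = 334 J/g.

Taking heat into each body as positive, Σ m c ΔT = 0:
fusion: m_ice L_f = 112×334 = 37408; warm the meltwater: 468.16 T; water cools: 152×4.18×(T − 78.1) = 635.36(T − 78.1)
1103.5 T = 49622 − 37408 = 12214
T ≈ 11.07 °C — above 0 °C, consistent with complete melting.

T_f ≈ 11.1 °C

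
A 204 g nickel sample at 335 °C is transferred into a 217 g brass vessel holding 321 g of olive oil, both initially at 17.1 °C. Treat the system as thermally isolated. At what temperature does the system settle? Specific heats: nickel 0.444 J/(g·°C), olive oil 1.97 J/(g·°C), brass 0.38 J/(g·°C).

T_f ≈ 52.9 °C

Let T be the final temperature. ΣQ_i = 0:
204*0.444*(T − 335) + 321*1.97*(T − 17.1) + 217*0.38*(T − 17.1) = 0
(90.58 + 632.37 + 82.46) T = 90.58*335 + 632.37*17.1 + 82.46*17.1
T ≈ 52.85 °C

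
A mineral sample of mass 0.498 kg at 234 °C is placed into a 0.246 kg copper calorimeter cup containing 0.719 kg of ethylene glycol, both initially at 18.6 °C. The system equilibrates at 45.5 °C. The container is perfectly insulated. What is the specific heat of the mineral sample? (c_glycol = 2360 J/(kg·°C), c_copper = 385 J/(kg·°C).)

c ≈ 513 J/(kg·°C)

Taking heat into each body as positive, Σ m c ΔT = 0:
0.498×c×(45.5 − 234) + 0.719×2360×(45.5 − 18.6) + 0.246×385×(45.5 − 18.6) = 0
-93.87 c = -48193
c = -48193/-93.87 ≈ 513.4 J/(kg·°C)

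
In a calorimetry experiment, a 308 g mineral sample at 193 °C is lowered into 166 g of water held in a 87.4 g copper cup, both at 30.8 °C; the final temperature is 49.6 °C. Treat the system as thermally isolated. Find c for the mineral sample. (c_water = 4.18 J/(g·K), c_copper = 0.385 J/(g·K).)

Setting the total heat transfer to zero:
308·c·(49.6 − 193) + 166·4.18·(49.6 − 30.8) + 87.4·0.385·(49.6 − 30.8) = 0
-44167 c = -13678
c = -13678/-44167 ≈ 0.3097 J/(g·K)

c ≈ 0.31 J/(g·K)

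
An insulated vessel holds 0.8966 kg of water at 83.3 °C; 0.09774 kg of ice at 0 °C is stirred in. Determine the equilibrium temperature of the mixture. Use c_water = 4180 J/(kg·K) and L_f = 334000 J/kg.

T_f ≈ 67.3 °C

Heat gained plus heat lost sum to zero:
fusion: m_ice L_f = 0.09774×334000 = 32645; meltwater 0→T: 0.09774×4180×T = 408.55 T; water: 3747.8(T − 83.3)
4156.3 T = 312191 − 32645 = 279546
T ≈ 67.26 °C. Since T > 0 °C, the all-ice-melts assumption holds.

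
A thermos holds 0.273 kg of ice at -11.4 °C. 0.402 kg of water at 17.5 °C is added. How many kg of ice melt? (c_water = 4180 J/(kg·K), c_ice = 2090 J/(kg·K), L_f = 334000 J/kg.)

Heat available from the water dropping to 0 °C: 0.402·4180·17.5 = 29406 J.
Of that, 0.273·2090·11.4 = 6504.5 J goes to bring the ice to 0 °C, leaving 22902 J.
Melting all 0.273 kg of ice would need 0.273·334000 = 91182 J.
Since 22902 < 91182 J, not all the ice melts; equilibrium is at 0 °C.
m_melt = 22902 / L_f = 0.06857 kg.

m_melted ≈ 0.0686 kg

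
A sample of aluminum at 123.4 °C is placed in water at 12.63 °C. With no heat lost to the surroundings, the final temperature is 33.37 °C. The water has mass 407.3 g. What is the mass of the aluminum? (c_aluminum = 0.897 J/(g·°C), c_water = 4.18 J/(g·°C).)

m ≈ 437 g

|Q_aluminum| = |Q_water|:
m×0.897×(123.4 − 33.37) = 407.3×4.18×(33.37 − 12.63)
80.76 m = 35310  ⇒  m ≈ 437.2 g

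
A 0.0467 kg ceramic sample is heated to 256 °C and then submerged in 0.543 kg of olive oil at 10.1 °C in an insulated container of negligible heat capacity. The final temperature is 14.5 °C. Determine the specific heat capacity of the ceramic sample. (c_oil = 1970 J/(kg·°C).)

m_s c (T_s − T_f) = m_oil c_oil (T_f − T_0):
0.0467×c×(256 − 14.5) = 0.543×1970×(14.5 − 10.1)
11.28 c = 4706.7  ⇒  c ≈ 417.3 J/(kg·°C)

c ≈ 417 J/(kg·°C)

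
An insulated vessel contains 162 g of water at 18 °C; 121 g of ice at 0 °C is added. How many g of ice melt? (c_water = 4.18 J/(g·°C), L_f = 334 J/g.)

Cooling the water to 0 °C releases 162·4.18·18 = 12189 J.
To melt every bit of ice: 121·334 = 40414 J.
Since 12189 < 40414 J, not all the ice melts; equilibrium is at 0 °C.
m_melt = 12189 / L_f = 36.49 g.

m_melted ≈ 36.5 g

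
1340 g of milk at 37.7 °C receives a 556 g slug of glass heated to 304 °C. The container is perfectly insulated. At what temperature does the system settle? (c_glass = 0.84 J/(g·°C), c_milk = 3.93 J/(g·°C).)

T_f = Σ m_i c_i T_i / Σ m_i c_i:
T_f = (467.04*304 + 5266.2*37.7) / (467.04 + 5266.2)
    = 340516 / 5733.2 ≈ 59.39 °C

T_f ≈ 59.4 °C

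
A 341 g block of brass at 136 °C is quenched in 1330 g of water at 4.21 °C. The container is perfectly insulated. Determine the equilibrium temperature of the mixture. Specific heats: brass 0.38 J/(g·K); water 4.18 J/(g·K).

T_f ≈ 7.2 °C

Setting the total heat transfer to zero:
341*0.38*(T − 136) + 1330*4.18*(T − 4.21) = 0
5689 T = 41028
T = 41028/5689 ≈ 7.21 °C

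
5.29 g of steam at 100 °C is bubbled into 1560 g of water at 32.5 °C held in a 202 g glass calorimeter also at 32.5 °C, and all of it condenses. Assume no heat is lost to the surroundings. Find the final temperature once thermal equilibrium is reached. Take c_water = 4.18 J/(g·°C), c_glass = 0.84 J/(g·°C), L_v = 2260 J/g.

Setting the total heat transfer to zero:
steam→water at 100 °C releases m L_v = 5.29·2260 = 11955
  condensate cools 100→T: 5.29·4.18·(T − 100) = 22.11(T − 100)
  water warms: 1560·4.18·(T − 32.5) = 6520.8(T − 32.5)
  glass cup: 202·0.84·(T − 32.5) = 169.68(T − 32.5)
6712.6 T = 11955 + 2211.2 + 217441 = 231607
T ≈ 34.50 °C (< 100 °C, so full condensation is consistent).

T_f ≈ 34.5 °C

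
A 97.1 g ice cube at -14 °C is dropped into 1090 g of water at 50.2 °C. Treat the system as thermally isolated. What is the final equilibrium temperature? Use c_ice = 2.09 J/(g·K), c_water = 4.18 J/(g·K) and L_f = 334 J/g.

T_f ≈ 39.0 °C

Sum of m c ΔT and latent-heat terms is zero:
warm ice to 0 °C: 97.1×2.09×(0 − (-14)) = 2841.1; fusion: m_ice L_f = 97.1×334 = 32431; warm the meltwater: 405.88 T; water cools: 1090×4.18×(T − 50.2) = 4556.2(T − 50.2)
4962.1 T = 228721 − 35273 = 193449
T ≈ 38.99 °C (positive, so assuming full melt was valid).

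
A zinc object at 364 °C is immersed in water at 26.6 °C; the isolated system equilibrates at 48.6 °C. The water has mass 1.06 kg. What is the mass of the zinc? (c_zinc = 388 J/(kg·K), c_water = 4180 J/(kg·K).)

Taking heat into each body as positive, Σ m c ΔT = 0:
m·388·(48.6 − 364) + 1.06·4180·(48.6 − 26.6) = 0
-122375 m = -97478
m = -97478/-122375 ≈ 0.7965 kg

m ≈ 0.797 kg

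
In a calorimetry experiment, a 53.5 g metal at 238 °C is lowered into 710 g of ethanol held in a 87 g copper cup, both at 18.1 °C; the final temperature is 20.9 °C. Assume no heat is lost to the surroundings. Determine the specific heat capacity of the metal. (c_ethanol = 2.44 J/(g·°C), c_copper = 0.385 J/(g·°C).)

c ≈ 0.426 J/(g·°C)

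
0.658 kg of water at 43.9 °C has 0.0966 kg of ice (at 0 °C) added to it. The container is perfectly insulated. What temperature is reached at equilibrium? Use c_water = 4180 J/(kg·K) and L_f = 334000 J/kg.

T_f ≈ 28.1 °C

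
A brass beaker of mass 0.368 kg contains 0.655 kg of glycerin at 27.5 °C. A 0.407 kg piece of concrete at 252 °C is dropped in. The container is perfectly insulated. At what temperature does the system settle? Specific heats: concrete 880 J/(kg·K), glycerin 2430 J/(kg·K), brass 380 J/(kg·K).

Energy conservation, ΣQ = 0:
0.407·880·(T − 252) + 0.655·2430·(T − 27.5) + 0.368·380·(T − 27.5) = 0
2089.7 T = 137872
T = 137872 / 2089.7 = 66 °C

T_f ≈ 66.0 °C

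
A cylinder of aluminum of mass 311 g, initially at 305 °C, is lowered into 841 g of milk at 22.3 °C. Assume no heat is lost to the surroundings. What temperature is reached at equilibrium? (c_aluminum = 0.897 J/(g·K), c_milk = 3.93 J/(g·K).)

Net heat exchanged in the isolated system is zero:
311×0.897×(T − 305) + 841×3.93×(T − 22.3) = 0
278.97(T − 305) + 3305.1(T − 22.3) = 0
3584.1 T = 158789
T ≈ 44.30 °C

T_f ≈ 44.3 °C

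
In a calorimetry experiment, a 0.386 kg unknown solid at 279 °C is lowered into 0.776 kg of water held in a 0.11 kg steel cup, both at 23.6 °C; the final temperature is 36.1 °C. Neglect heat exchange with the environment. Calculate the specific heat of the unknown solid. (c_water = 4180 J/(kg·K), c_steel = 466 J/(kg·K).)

c ≈ 439 J/(kg·K)

Conservation of energy gives ΣQ = 0:
0.386·c·(36.1 − 279) + 0.776·4180·(36.1 − 23.6) + 0.11·466·(36.1 − 23.6) = 0
-93.76 c = -41187
c = -41187/-93.76 ≈ 439.3 J/(kg·K)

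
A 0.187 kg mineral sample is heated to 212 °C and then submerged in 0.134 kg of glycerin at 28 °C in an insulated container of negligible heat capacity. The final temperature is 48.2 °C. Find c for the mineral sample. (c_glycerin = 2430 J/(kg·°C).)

c ≈ 215 J/(kg·°C)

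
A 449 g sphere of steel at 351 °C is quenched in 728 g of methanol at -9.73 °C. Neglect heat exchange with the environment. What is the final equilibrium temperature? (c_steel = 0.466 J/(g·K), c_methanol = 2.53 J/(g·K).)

Net heat exchanged in the isolated system is zero:
449*0.466*(T − 351) + 728*2.53*(T − (-9.73)) = 0
209.23(T − 351) + 1841.8(T − (-9.73)) = 0
(209.23 + 1841.8) T = 209.23*351 + 1841.8*(-9.73)
T = 55520/2051.1 ≈ 27.07 °C

T_f ≈ 27.1 °C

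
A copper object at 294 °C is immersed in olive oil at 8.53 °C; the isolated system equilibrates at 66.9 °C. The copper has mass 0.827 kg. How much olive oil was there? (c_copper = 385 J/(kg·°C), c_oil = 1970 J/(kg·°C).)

m ≈ 0.629 kg

Heat lost by the copper = heat gained by the oil:
0.827×385×(294 − 66.9) = m×1970×(66.9 − 8.53)
114989 m = 72308  ⇒  m ≈ 0.6288 kg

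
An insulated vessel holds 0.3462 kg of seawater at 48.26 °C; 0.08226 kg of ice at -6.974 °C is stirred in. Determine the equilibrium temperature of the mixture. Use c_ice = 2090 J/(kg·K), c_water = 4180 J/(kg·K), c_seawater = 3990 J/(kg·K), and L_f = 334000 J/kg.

T_f ≈ 22.0 °C

Setting the total heat transfer to zero:
warm ice to 0 °C: 0.08226×2090×(0 − (-6.974)) = 1199; melt ice: 0.08226×334000 = 27475; warm the meltwater: 343.85 T; seawater: 1381.3(T − 48.26)
1725.2 T = 66663 − 28674 = 37990
T ≈ 22.02 °C — above 0 °C, consistent with complete melting.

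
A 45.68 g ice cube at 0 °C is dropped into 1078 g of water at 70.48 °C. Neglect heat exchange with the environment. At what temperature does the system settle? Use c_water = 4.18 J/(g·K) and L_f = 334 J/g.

T_f ≈ 64.4 °C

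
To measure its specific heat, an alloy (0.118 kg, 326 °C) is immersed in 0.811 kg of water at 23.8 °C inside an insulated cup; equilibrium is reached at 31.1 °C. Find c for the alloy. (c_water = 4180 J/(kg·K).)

Heat lost by the alloy = heat gained by the water:
0.118·c·(326 − 31.1) = 0.811·4180·(31.1 − 23.8)
34.8 c = 24747  ⇒  c ≈ 711.2 J/(kg·K)

c ≈ 711 J/(kg·K)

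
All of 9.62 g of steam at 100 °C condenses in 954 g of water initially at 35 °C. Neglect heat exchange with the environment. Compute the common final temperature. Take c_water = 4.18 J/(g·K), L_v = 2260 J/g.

Energy balance with sensible and latent terms:
steam→water at 100 °C releases m L_v = 9.62×2260 = 21741
  condensed water 100 °C→T: 40.21(T − 100)
  original water: 3987.7(T − 35)
4027.9 T = 21741 + 4021.2 + 139570 = 165333
T ≈ 41.05 °C — below 100 °C, confirming all the steam condensed.

T_f ≈ 41.0 °C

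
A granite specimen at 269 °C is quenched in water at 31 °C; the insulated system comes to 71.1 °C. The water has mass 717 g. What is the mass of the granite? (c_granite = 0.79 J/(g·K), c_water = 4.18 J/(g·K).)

Taking heat into each body as positive, Σ m c ΔT = 0:
m·0.79·(71.1 − 269) + 717·4.18·(71.1 − 31) = 0
-156.34 m = -120182
m = -120182/-156.34 ≈ 768.7 g

m ≈ 769 g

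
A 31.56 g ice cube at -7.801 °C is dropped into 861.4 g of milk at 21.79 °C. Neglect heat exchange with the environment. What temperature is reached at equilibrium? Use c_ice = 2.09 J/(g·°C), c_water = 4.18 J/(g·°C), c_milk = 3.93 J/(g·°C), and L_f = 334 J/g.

Heat gained plus heat lost sum to zero:
warm ice to 0 °C: 31.56×2.09×(0 − (-7.801)) = 514.56
  melt ice: 31.56×334 = 10541
  meltwater 0→T: 31.56×4.18×T = 131.92 T
  milk cools: 861.4×3.93×(T − 21.79) = 3385.3(T − 21.79)
3517.2 T = 73766 − 11056 = 62710
T ≈ 17.83 °C — above 0 °C, consistent with complete melting.

T_f ≈ 17.8 °C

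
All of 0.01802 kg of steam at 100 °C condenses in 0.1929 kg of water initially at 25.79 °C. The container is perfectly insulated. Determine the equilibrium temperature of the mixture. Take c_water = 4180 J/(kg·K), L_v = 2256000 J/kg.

T_f ≈ 78.2 °C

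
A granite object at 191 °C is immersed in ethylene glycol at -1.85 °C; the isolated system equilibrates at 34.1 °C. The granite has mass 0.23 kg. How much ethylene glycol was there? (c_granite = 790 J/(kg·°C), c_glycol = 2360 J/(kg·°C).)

Conservation of energy gives ΣQ = 0:
0.23×790×(34.1 − 191) + m×2360×(34.1 − (-1.85)) = 0
84842 m = 28509
m = 28509/84842 ≈ 0.336 kg

m ≈ 0.336 kg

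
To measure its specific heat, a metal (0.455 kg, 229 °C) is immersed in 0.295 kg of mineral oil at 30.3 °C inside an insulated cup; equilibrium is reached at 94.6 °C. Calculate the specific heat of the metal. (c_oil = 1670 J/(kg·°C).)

c ≈ 518 J/(kg·°C)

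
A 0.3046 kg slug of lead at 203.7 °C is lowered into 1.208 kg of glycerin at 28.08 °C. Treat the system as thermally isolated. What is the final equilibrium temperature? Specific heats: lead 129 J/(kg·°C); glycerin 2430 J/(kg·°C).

Energy conservation, ΣQ = 0:
0.3046·129·(T − 203.7) + 1.208·2430·(T − 28.08) = 0
39.29(T − 203.7) + 2935.4(T − 28.08) = 0
2974.7 T = 90431
T = 90431/2974.7 ≈ 30.40 °C

T_f ≈ 30.4 °C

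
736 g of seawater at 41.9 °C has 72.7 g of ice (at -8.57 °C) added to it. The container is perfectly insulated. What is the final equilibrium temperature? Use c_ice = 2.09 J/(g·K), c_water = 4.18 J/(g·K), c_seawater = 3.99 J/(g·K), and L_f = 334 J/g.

T_f ≈ 30.1 °C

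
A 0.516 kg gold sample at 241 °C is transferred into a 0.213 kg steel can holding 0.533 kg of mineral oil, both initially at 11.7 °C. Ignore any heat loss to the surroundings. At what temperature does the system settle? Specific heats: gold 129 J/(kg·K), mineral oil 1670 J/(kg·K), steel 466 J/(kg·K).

Net heat exchanged in the isolated system is zero:
0.516·129·(T − 241) + 0.533·1670·(T − 11.7) + 0.213·466·(T − 11.7) = 0
66.56(T − 241) + 890.11(T − 11.7) + 99.26(T − 11.7) = 0
(66.56 + 890.11 + 99.26) T = 66.56·241 + 890.11·11.7 + 99.26·11.7
T ≈ 26.15 °C

T_f ≈ 26.2 °C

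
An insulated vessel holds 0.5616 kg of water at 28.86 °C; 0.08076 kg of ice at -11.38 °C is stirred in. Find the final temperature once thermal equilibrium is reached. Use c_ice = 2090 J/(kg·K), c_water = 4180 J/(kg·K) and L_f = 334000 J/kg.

Let T be the final temperature. ΣQ_i = 0:
warm ice to 0 °C: 0.08076·2090·(0 − (-11.38)) = 1920.8
  melt ice: 0.08076·334000 = 26974
  warm the meltwater: 337.58 T
  water: 2347.5(T − 28.86)
2685.1 T = 67749 − 28895 = 38854
T ≈ 14.47 °C. Since T > 0 °C, the all-ice-melts assumption holds.

T_f ≈ 14.5 °C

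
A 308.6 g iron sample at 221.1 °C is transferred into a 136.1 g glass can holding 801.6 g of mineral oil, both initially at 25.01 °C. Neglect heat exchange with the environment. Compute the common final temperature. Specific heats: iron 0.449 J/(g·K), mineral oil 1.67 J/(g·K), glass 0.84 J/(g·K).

T_f ≈ 42.1 °C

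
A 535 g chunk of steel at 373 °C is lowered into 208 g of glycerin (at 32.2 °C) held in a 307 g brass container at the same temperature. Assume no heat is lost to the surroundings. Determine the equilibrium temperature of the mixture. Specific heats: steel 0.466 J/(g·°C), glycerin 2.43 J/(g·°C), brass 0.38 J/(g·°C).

T_f ≈ 129.7 °C

Energy conservation, ΣQ = 0:
535·0.466·(T − 373) + 208·2.43·(T − 32.2) + 307·0.38·(T − 32.2) = 0
249.31(T − 373) + 505.44(T − 32.2) + 116.66(T − 32.2) = 0
871.41 T = 113024
T = 113024/871.41 ≈ 129.70 °C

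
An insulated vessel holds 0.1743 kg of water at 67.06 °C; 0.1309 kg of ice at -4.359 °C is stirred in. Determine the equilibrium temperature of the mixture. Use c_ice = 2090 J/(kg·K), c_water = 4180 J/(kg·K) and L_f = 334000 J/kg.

T_f ≈ 3.1 °C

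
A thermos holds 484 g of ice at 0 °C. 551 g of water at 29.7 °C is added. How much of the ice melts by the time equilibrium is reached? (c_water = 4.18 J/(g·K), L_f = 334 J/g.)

m_melted ≈ 205 g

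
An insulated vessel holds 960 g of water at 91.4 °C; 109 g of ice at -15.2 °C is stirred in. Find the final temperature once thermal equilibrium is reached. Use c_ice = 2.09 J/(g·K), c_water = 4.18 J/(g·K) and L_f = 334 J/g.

T_f ≈ 73.2 °C

Sum of m c ΔT and latent-heat terms is zero:
ice -15.2→0 °C: 109×2.09×15.2 = 3462.7; latent heat to melt: 109×334 = 36406; warm the meltwater: 455.62 T; water cools: 960×4.18×(T − 91.4) = 4012.8(T − 91.4)
4468.4 T = 366770 − 39869 = 326901
T ≈ 73.16 °C. Since T > 0 °C, the all-ice-melts assumption holds.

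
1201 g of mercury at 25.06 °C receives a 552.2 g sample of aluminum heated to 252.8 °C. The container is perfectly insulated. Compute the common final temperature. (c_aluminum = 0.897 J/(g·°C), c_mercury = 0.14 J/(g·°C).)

Energy conservation, ΣQ = 0:
552.2*0.897*(T − 252.8) + 1201*0.14*(T − 25.06) = 0
495.32(T − 252.8) + 168.14(T − 25.06) = 0
663.46 T = 129431
T = 129431/663.46 ≈ 195.08 °C

T_f ≈ 195.1 °C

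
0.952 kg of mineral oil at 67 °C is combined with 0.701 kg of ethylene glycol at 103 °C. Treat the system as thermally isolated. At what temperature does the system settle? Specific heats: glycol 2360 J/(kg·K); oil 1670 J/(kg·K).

With ΣQ=0 the equilibrium temperature is the m·c-weighted mean:
T_f = (1654.4*103 + 1589.8*67) / (1654.4 + 1589.8)
    = 276918 / 3244.2 ≈ 85.36 °C

T_f ≈ 85.4 °C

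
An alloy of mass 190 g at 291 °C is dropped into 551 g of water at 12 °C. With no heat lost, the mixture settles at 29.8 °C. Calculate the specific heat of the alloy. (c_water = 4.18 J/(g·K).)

c ≈ 0.826 J/(g·K)

Let T be the final temperature. ΣQ_i = 0:
190·c·(29.8 − 291) + 551·4.18·(29.8 − 12) = 0
-49628 c = -40997
c = -40997/-49628 ≈ 0.8261 J/(g·K)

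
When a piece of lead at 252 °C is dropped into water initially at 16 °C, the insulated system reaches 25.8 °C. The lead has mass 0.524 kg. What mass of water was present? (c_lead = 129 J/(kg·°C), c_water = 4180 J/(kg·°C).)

m ≈ 0.373 kg

Taking heat into each body as positive, Σ m c ΔT = 0:
0.524×129×(25.8 − 252) + m×4180×(25.8 − 16) = 0
40964 m = 15290
m = 15290/40964 ≈ 0.3733 kg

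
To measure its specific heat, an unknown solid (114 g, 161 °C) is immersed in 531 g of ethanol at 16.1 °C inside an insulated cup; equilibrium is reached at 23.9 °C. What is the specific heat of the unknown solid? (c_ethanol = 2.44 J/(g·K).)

m_s c (T_s − T_f) = m_ethanol c_ethanol (T_f − T_0):
114×c×(161 − 23.9) = 531×2.44×(23.9 − 16.1)
15629 c = 10106  ⇒  c ≈ 0.6466 J/(g·K)

c ≈ 0.647 J/(g·K)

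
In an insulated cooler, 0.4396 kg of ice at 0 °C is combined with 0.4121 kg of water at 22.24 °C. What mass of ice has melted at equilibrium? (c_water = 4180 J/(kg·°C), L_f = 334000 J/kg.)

Cooling the water to 0 °C releases 0.4121×4180×22.24 = 38310 J.
Melting all 0.4396 kg of ice would need 0.4396×334000 = 146826 J.
38310 J < 146826 J, so only part of the ice melts and the system sits at 0 °C.
Mass melted = 38310/334000 ≈ 0.1147 kg.

m_melted ≈ 0.115 kg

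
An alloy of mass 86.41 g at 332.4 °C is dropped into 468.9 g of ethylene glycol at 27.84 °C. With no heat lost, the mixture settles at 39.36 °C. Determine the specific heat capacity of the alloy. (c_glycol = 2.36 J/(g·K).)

Taking heat into each body as positive, Σ m c ΔT = 0:
86.41×c×(39.36 − 332.4) + 468.9×2.36×(39.36 − 27.84) = 0
-25322 c = -12748
c = -12748/-25322 ≈ 0.5034 J/(g·K)

c ≈ 0.503 J/(g·K)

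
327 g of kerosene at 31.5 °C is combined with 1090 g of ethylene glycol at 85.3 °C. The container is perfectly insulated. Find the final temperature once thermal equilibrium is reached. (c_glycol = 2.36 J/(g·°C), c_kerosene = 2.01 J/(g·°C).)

|Q_glycol| = |Q_kerosene|:
1090*2.36*(85.3 − T) = 327*2.01*(T − 31.5)
2572.4(85.3 − T) = 657.27(T − 31.5)
3229.7 T = 240130  ⇒  T ≈ 74.35 °C

T_f ≈ 74.4 °C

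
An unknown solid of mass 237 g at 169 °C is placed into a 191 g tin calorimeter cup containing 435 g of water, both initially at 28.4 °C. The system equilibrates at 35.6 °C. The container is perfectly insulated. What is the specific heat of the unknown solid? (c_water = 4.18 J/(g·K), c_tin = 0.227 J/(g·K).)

c ≈ 0.424 J/(g·K)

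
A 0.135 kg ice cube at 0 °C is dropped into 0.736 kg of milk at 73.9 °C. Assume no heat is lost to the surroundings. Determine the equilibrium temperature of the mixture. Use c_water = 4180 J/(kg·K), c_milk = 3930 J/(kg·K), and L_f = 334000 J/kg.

T_f ≈ 48.8 °C

Net heat exchanged in the isolated system is zero:
latent heat to melt: 0.135·334000 = 45090
  meltwater 0→T: 0.135·4180·T = 564.3 T
  milk cools: 0.736·3930·(T − 73.9) = 2892.5(T − 73.9)
3456.8 T = 213754 − 45090 = 168664
T ≈ 48.79 °C. Since T > 0 °C, the all-ice-melts assumption holds.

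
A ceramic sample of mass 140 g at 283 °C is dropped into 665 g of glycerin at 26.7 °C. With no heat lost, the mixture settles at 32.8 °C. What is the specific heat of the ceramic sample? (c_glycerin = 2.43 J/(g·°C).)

Let T be the final temperature. ΣQ_i = 0:
140·c·(32.8 − 283) + 665·2.43·(32.8 − 26.7) = 0
-35028 c = -9857.3
c = -9857.3/-35028 ≈ 0.2814 J/(g·°C)

c ≈ 0.281 J/(g·°C)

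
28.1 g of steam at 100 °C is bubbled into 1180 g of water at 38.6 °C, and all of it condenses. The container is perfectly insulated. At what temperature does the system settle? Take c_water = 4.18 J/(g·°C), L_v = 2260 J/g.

T_f ≈ 52.6 °C

Heat gained plus heat lost sum to zero:
condense steam: −28.1·2260 = −63506; condensate cools 100→T: 28.1·4.18·(T − 100) = 117.46(T − 100); water warms: 1180·4.18·(T − 38.6) = 4932.4(T − 38.6)
5049.9 T = 63506 + 11746 + 190391 = 265642
T ≈ 52.60 °C (< 100 °C, so full condensation is consistent).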